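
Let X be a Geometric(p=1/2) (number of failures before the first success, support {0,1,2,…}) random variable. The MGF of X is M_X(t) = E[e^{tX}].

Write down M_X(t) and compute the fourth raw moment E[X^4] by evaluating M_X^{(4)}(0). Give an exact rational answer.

E[X^4] = M′′′′(0) = 75

M_X(t) = 1/(2*(1 - e^(t)/2))
M′(t) = e^(t)/(e^(2*t) - 4*e^(t) + 4)
M′′(t) = (-e^(2*t) - 2*e^(t))/(e^(3*t) - 6*e^(2*t) + 12*e^(t) - 8)
M′′′(t) = (e^(3*t) + 8*e^(2*t) + 4*e^(t))/(e^(4*t) - 8*e^(3*t) + 24*e^(2*t) - 32*e^(t) + 16)
M′′′′(t) = (-e^(4*t) - 22*e^(3*t) - 44*e^(2*t) - 8*e^(t))/(e^(5*t) - 10*e^(4*t) + 40*e^(3*t) - 80*e^(2*t) + 80*e^(t) - 32)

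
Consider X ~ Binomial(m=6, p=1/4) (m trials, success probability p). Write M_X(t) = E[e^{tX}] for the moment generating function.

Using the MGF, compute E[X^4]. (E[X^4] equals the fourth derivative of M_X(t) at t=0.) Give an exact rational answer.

M_X(t) = (e^(t)/4 + 3/4)^6
dM/dt = 3*e^(6*t)/2048 + 45*e^(5*t)/2048 + 135*e^(4*t)/1024 + 405*e^(3*t)/1024 + 1215*e^(2*t)/2048 + 729*e^(t)/2048
d^2M/dt^2 = 9*e^(6*t)/1024 + 225*e^(5*t)/2048 + 135*e^(4*t)/256 + 1215*e^(3*t)/1024 + 1215*e^(2*t)/1024 + 729*e^(t)/2048
d^3M/dt^3 = 27*e^(6*t)/512 + 1125*e^(5*t)/2048 + 135*e^(4*t)/64 + 3645*e^(3*t)/1024 + 1215*e^(2*t)/512 + 729*e^(t)/2048
d^4M/dt^4 = 81*e^(6*t)/256 + 5625*e^(5*t)/2048 + 135*e^(4*t)/16 + 10935*e^(3*t)/1024 + 1215*e^(2*t)/256 + 729*e^(t)/2048

E[X^4] = d^4M/dt^4 |_{t=0} = 873/32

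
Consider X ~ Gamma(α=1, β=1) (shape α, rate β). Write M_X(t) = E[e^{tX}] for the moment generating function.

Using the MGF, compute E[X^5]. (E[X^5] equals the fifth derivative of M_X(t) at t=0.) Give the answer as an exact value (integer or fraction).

E[X^5] = M′′′′′(0) = 120

M_X(t) = 1/(1 - t)
M′(t) = 1/(t^2 - 2*t + 1)
M′′(t) = -2/(t^3 - 3*t^2 + 3*t - 1)
M′′′(t) = 6/(t^4 - 4*t^3 + 6*t^2 - 4*t + 1)
M′′′′(t) = -24/(t^5 - 5*t^4 + 10*t^3 - 10*t^2 + 5*t - 1)
M′′′′′(t) = 120/(t^6 - 6*t^5 + 15*t^4 - 20*t^3 + 15*t^2 - 6*t + 1)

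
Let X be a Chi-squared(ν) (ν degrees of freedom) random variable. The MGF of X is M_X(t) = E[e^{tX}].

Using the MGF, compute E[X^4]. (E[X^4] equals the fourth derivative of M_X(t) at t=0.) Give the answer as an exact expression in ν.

M_X(t) = (1 - 2*t)^(-ν/2)
dM/dt = -ν/(2*t*(1 - 2*t)^(ν/2) - (1 - 2*t)^(ν/2))
d^2M/dt^2 = (ν^2 + 2*ν)/(4*t^2*(1 - 2*t)^(ν/2) - 4*t*(1 - 2*t)^(ν/2) + (1 - 2*t)^(ν/2))
d^3M/dt^3 = (-ν^3 - 6*ν^2 - 8*ν)/(8*t^3*(1 - 2*t)^(ν/2) - 12*t^2*(1 - 2*t)^(ν/2) + 6*t*(1 - 2*t)^(ν/2) - (1 - 2*t)^(ν/2))
d^4M/dt^4 = (ν^4 + 12*ν^3 + 44*ν^2 + 48*ν)/(16*t^4*(1 - 2*t)^(ν/2) - 32*t^3*(1 - 2*t)^(ν/2) + 24*t^2*(1 - 2*t)^(ν/2) - 8*t*(1 - 2*t)^(ν/2) + (1 - 2*t)^(ν/2))

E[X^4] = d^4M/dt^4 |_{t=0} = ν*(ν^3 + 12*ν^2 + 44*ν + 48)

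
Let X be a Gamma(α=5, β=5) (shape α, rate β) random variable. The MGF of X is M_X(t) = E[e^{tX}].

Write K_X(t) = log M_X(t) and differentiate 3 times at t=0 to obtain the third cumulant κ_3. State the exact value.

M_X(t) = 3125/(5 - t)^5
K_X(t) = log M_X(t) = -5*log(5 - t) + 5*log(5)
K^(3)(t) = -10/(t^3 - 15*t^2 + 75*t - 125)

κ_3 = K^(3)(0) = 2/25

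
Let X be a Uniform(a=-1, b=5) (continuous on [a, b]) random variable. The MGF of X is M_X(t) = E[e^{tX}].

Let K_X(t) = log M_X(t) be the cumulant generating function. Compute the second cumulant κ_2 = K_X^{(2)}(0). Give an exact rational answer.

M_X(t) = (e^(5*t) - e^(-t))/(6*t)
K_X(t) = log M_X(t) = -log(t) + log(e^(5*t) - e^(-t)) - log(6)
K′(t) = (5*t*e^(6*t) + t - e^(6*t) + 1)/(t*e^(6*t) - t)
K′′(t) = (-36*t^2*e^(6*t) + e^(12*t) - 2*e^(6*t) + 1)/(t^2*e^(12*t) - 2*t^2*e^(6*t) + t^2)

κ_2 = K′′(0) = 3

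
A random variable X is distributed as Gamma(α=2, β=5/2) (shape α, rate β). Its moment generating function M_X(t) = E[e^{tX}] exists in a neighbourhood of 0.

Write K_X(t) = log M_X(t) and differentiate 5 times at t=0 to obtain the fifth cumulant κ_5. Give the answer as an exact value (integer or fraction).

κ_5 = d^5K/dt^5 |_{t=0} = 1536/3125

M_X(t) = 25/(4*(5/2 - t)^2)
K_X(t) = log M_X(t) = -2*log(5/2 - t) - 2*log(2) + 2*log(5)
dK/dt = -4/(2*t - 5)
d^2K/dt^2 = 8/(4*t^2 - 20*t + 25)
d^3K/dt^3 = -32/(8*t^3 - 60*t^2 + 150*t - 125)
d^4K/dt^4 = 192/(16*t^4 - 160*t^3 + 600*t^2 - 1000*t + 625)
d^5K/dt^5 = -1536/(32*t^5 - 400*t^4 + 2000*t^3 - 5000*t^2 + 6250*t - 3125)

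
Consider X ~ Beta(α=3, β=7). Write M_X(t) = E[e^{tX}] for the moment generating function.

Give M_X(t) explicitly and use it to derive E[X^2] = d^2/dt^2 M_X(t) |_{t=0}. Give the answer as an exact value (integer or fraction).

E[X^2] = D^2[M](0) = 6/55

M_X(t) = ₁F₁(3; 10; t)
D^2[M](t) = 6*₁F₁(5; 12; t)/55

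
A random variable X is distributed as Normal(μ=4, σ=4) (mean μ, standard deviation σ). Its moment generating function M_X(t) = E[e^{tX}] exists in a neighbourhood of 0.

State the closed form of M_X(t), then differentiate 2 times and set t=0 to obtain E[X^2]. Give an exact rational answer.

M_X(t) = e^(8*t^2 + 4*t)
M^(2)(t) = 256*t^2*e^(4*t)*e^(8*t^2) + 128*t*e^(4*t)*e^(8*t^2) + 32*e^(4*t)*e^(8*t^2)

E[X^2] = M^(2)(0) = 32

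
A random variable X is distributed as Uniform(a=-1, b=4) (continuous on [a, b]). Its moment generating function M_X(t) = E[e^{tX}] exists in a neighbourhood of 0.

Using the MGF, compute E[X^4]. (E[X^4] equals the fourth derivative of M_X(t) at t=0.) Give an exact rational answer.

E[X^4] = D^4[M](0) = 41

M_X(t) = (e^(4*t) - e^(-t))/(5*t)
D^4[M](t) = (256*t^4*e^(5*t) - t^4 - 256*t^3*e^(5*t) - 4*t^3 + 192*t^2*e^(5*t) - 12*t^2 - 96*t*e^(5*t) - 24*t + 24*e^(5*t) - 24)*e^(-t)/(5*t^5)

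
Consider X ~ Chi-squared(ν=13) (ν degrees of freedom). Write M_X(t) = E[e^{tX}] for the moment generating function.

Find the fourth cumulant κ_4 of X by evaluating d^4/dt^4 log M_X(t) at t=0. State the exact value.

M_X(t) = (1 - 2*t)^(-13/2)
K_X(t) = log M_X(t) = -13*log(1 - 2*t)/2
D^4[K](t) = 624/(16*t^4 - 32*t^3 + 24*t^2 - 8*t + 1)

κ_4 = D^4[K](0) = 624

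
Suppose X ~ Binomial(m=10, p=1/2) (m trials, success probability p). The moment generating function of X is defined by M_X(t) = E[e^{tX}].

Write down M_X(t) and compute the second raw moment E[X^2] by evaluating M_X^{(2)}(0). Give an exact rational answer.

E[X^2] = D^2[M](0) = 55/2

M_X(t) = (e^(t)/2 + 1/2)^10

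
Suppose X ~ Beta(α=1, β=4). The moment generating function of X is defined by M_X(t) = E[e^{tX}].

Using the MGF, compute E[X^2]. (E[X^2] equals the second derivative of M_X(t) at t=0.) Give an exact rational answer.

E[X^2] = d^2M/dt^2 |_{t=0} = 1/15

M_X(t) = ₁F₁(1; 5; t)
dM/dt = ₁F₁(2; 6; t)/5
d^2M/dt^2 = ₁F₁(3; 7; t)/15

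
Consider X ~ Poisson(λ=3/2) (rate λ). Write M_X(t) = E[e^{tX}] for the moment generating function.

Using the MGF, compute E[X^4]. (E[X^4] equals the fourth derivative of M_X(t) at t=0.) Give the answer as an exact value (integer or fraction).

E[X^4] = M^(4)(0) = 681/16

M_X(t) = e^(3*e^(t)/2 - 3/2)
M^(4)(t) = (81*e^(4*t)*e^(3*e^(t)/2) + 324*e^(3*t)*e^(3*e^(t)/2) + 252*e^(2*t)*e^(3*e^(t)/2) + 24*e^(t)*e^(3*e^(t)/2))*e^(-3/2)/16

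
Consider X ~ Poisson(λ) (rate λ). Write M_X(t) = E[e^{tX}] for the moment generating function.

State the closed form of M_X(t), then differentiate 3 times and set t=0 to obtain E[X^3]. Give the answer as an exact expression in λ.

E[X^3] = D^3[M](0) = λ*(λ^2 + 3*λ + 1)

M_X(t) = e^(λ*(e^(t) - 1))
D^3[M](t) = (λ^3*e^(3*t)*e^(λ*e^(t)) + 3*λ^2*e^(2*t)*e^(λ*e^(t)) + λ*e^(t)*e^(λ*e^(t)))*e^(-λ)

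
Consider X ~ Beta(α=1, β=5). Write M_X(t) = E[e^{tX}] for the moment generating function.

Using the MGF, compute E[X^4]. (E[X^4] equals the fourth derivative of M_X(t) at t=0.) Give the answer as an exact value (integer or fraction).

E[X^4] = D^4[M](0) = 1/126

M_X(t) = ₁F₁(1; 6; t)
D^4[M](t) = ₁F₁(5; 10; t)/126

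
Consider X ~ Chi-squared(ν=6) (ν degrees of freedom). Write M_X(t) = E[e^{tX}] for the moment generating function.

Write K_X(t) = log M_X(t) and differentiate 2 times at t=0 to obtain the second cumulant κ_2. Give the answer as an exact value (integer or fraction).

M_X(t) = (1 - 2*t)^(-3)
K_X(t) = log M_X(t) = -3*log(1 - 2*t)
dK/dt = -6/(2*t - 1)
d^2K/dt^2 = 12/(4*t^2 - 4*t + 1)

κ_2 = d^2K/dt^2 |_{t=0} = 12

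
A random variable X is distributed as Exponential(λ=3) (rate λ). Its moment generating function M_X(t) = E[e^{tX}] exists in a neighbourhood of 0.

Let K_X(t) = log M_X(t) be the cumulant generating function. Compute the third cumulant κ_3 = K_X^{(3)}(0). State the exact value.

κ_3 = K^(3)(0) = 2/27

M_X(t) = 3/(3 - t)
K_X(t) = log M_X(t) = -log(3 - t) + log(3)
K^(3)(t) = -2/(t^3 - 9*t^2 + 27*t - 27)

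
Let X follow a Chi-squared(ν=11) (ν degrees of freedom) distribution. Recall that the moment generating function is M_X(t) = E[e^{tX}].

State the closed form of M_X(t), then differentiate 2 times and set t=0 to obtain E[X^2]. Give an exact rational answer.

M_X(t) = (1 - 2*t)^(-11/2)
M^(2)(t) = -143/(128*t^7*√(1 - 2*t) - 448*t^6*√(1 - 2*t) + 672*t^5*√(1 - 2*t) - 560*t^4*√(1 - 2*t) + 280*t^3*√(1 - 2*t) - 84*t^2*√(1 - 2*t) + 14*t*√(1 - 2*t) - √(1 - 2*t))

E[X^2] = M^(2)(0) = 143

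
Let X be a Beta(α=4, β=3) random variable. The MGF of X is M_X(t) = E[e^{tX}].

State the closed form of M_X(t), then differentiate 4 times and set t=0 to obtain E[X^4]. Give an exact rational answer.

M_X(t) = ₁F₁(4; 7; t)
M^(4)(t) = ₁F₁(8; 11; t)/6

E[X^4] = M^(4)(0) = 1/6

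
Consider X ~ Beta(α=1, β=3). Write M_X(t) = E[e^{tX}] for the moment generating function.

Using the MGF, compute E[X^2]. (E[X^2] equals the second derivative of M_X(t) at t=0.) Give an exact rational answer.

E[X^2] = M^(2)(0) = 1/10

M_X(t) = ₁F₁(1; 4; t)
M^(2)(t) = ₁F₁(3; 6; t)/10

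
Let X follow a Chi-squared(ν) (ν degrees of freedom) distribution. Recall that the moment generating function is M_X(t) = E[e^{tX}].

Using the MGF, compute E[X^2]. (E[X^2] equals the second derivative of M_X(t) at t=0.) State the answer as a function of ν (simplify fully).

M_X(t) = (1 - 2*t)^(-ν/2)
M^(2)(t) = (ν^2 + 2*ν)/(4*t^2*(1 - 2*t)^(ν/2) - 4*t*(1 - 2*t)^(ν/2) + (1 - 2*t)^(ν/2))

E[X^2] = M^(2)(0) = ν*(ν + 2)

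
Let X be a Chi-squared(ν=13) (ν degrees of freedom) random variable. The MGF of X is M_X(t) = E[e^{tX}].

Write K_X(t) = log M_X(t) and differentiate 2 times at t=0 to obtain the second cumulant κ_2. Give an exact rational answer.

κ_2 = d^2K/dt^2 |_{t=0} = 26

M_X(t) = (1 - 2*t)^(-13/2)
K_X(t) = log M_X(t) = -13*log(1 - 2*t)/2
dK/dt = -13/(2*t - 1)
d^2K/dt^2 = 26/(4*t^2 - 4*t + 1)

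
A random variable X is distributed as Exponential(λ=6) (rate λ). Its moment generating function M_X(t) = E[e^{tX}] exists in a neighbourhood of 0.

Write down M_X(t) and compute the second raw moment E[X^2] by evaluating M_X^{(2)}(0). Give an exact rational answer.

M_X(t) = 6/(6 - t)
M′(t) = 6/(t^2 - 12*t + 36)
M′′(t) = -12/(t^3 - 18*t^2 + 108*t - 216)

E[X^2] = M′′(0) = 1/18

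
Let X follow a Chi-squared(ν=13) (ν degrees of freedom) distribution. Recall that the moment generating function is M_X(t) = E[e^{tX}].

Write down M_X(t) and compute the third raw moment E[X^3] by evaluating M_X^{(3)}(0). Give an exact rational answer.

E[X^3] = M′′′(0) = 3315

M_X(t) = (1 - 2*t)^(-13/2)
M′(t) = -13/(128*t^7*√(1 - 2*t) - 448*t^6*√(1 - 2*t) + 672*t^5*√(1 - 2*t) - 560*t^4*√(1 - 2*t) + 280*t^3*√(1 - 2*t) - 84*t^2*√(1 - 2*t) + 14*t*√(1 - 2*t) - √(1 - 2*t))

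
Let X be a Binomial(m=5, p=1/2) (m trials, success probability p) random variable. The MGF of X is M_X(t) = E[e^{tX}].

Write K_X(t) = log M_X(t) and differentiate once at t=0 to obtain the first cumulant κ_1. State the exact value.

M_X(t) = (e^(t)/2 + 1/2)^5
K_X(t) = log M_X(t) = 5*log(e^(t)/2 + 1/2)
D[K](t) = 5*e^(t)/(e^(t) + 1)

κ_1 = D[K](0) = 5/2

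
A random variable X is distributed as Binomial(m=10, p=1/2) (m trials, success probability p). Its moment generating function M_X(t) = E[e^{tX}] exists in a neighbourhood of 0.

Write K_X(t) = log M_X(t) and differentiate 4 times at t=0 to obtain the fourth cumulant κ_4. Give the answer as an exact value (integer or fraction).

κ_4 = d^4K/dt^4 |_{t=0} = -5/4

M_X(t) = (e^(t)/2 + 1/2)^10
K_X(t) = log M_X(t) = 10*log(e^(t)/2 + 1/2)
dK/dt = 10*e^(t)/(e^(t) + 1)
d^2K/dt^2 = 10*e^(t)/(e^(2*t) + 2*e^(t) + 1)
d^3K/dt^3 = (-10*e^(2*t) + 10*e^(t))/(e^(3*t) + 3*e^(2*t) + 3*e^(t) + 1)
d^4K/dt^4 = (10*e^(3*t) - 40*e^(2*t) + 10*e^(t))/(e^(4*t) + 4*e^(3*t) + 6*e^(2*t) + 4*e^(t) + 1)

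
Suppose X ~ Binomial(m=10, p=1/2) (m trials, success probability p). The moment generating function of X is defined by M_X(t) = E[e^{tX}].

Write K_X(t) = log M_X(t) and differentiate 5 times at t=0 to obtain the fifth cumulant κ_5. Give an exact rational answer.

κ_5 = d^5K/dt^5 |_{t=0} = 0

M_X(t) = (e^(t)/2 + 1/2)^10
K_X(t) = log M_X(t) = 10*log(e^(t)/2 + 1/2)
dK/dt = 10*e^(t)/(e^(t) + 1)
d^2K/dt^2 = 10*e^(t)/(e^(2*t) + 2*e^(t) + 1)
d^3K/dt^3 = (-10*e^(2*t) + 10*e^(t))/(e^(3*t) + 3*e^(2*t) + 3*e^(t) + 1)
d^4K/dt^4 = (10*e^(3*t) - 40*e^(2*t) + 10*e^(t))/(e^(4*t) + 4*e^(3*t) + 6*e^(2*t) + 4*e^(t) + 1)
d^5K/dt^5 = (-10*e^(4*t) + 110*e^(3*t) - 110*e^(2*t) + 10*e^(t))/(e^(5*t) + 5*e^(4*t) + 10*e^(3*t) + 10*e^(2*t) + 5*e^(t) + 1)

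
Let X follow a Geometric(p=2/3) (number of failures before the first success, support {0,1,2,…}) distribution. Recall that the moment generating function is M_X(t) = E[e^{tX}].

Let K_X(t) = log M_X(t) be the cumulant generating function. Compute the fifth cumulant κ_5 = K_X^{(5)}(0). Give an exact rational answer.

M_X(t) = 2/(3*(1 - e^(t)/3))
K_X(t) = log M_X(t) = -log(1 - e^(t)/3) - log(3) + log(2)
K^(5)(t) = (-3*e^(4*t) - 99*e^(3*t) - 297*e^(2*t) - 81*e^(t))/(e^(5*t) - 15*e^(4*t) + 90*e^(3*t) - 270*e^(2*t) + 405*e^(t) - 243)

κ_5 = K^(5)(0) = 15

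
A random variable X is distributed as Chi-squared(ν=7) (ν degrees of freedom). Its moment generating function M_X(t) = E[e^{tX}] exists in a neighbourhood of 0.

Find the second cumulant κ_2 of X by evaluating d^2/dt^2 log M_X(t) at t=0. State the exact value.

M_X(t) = (1 - 2*t)^(-7/2)
K_X(t) = log M_X(t) = -7*log(1 - 2*t)/2
K^(2)(t) = 14/(4*t^2 - 4*t + 1)

κ_2 = K^(2)(0) = 14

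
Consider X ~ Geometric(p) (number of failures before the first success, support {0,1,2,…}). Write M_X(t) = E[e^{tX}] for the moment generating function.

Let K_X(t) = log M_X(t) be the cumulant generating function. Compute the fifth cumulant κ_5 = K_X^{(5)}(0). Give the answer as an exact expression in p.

M_X(t) = p/(-(1 - p)*e^(t) + 1)
K_X(t) = log M_X(t) = log(p) - log(-(1 - p)*e^(t) + 1)

κ_5 = D^5[K](0) = (p^4 - 15*p^3 + 50*p^2 - 60*p + 24)/p^5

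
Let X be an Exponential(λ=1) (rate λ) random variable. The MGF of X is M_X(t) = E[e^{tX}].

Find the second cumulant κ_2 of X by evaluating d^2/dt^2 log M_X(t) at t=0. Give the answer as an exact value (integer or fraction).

M_X(t) = 1/(1 - t)
K_X(t) = log M_X(t) = -log(1 - t)
K^(2)(t) = 1/(t^2 - 2*t + 1)

κ_2 = K^(2)(0) = 1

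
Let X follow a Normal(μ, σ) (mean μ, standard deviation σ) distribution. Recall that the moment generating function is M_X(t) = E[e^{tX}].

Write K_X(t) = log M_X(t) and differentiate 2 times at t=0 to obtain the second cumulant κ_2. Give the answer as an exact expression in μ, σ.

M_X(t) = e^(μ*t + σ^2*t^2/2)
K_X(t) = log M_X(t) = μ*t + σ^2*t^2/2
K^(2)(t) = σ^2

κ_2 = K^(2)(0) = σ^2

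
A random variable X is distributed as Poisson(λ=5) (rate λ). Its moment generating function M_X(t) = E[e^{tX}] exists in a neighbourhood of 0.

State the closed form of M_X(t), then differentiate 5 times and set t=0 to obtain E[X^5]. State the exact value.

E[X^5] = D^5[M](0) = 12880

M_X(t) = e^(5*e^(t) - 5)
D^5[M](t) = (3125*e^(5*t)*e^(5*e^(t)) + 6250*e^(4*t)*e^(5*e^(t)) + 3125*e^(3*t)*e^(5*e^(t)) + 375*e^(2*t)*e^(5*e^(t)) + 5*e^(t)*e^(5*e^(t)))*e^(-5)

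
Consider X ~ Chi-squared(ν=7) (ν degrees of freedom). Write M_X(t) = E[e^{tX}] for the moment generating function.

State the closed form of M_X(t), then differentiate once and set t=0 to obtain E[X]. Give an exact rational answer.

M_X(t) = (1 - 2*t)^(-7/2)
D[M](t) = 7/(16*t^4*√(1 - 2*t) - 32*t^3*√(1 - 2*t) + 24*t^2*√(1 - 2*t) - 8*t*√(1 - 2*t) + √(1 - 2*t))

E[X] = D[M](0) = 7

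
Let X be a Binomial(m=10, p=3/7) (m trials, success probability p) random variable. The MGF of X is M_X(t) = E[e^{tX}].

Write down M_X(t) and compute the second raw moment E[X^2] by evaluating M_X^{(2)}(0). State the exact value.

M_X(t) = (3*e^(t)/7 + 4/7)^10

E[X^2] = D^2[M](0) = 1020/49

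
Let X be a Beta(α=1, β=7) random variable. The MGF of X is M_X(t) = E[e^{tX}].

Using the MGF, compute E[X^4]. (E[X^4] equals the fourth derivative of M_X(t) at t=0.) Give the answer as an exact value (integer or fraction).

M_X(t) = ₁F₁(1; 8; t)
D^4[M](t) = ₁F₁(5; 12; t)/330

E[X^4] = D^4[M](0) = 1/330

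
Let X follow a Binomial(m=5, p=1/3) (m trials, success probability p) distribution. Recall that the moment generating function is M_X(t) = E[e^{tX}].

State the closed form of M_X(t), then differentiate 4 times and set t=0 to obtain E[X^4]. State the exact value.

M_X(t) = (e^(t)/3 + 2/3)^5
M′(t) = 5*e^(5*t)/243 + 40*e^(4*t)/243 + 40*e^(3*t)/81 + 160*e^(2*t)/243 + 80*e^(t)/243
M′′(t) = 25*e^(5*t)/243 + 160*e^(4*t)/243 + 40*e^(3*t)/27 + 320*e^(2*t)/243 + 80*e^(t)/243
M′′′(t) = 125*e^(5*t)/243 + 640*e^(4*t)/243 + 40*e^(3*t)/9 + 640*e^(2*t)/243 + 80*e^(t)/243
M′′′′(t) = 625*e^(5*t)/243 + 2560*e^(4*t)/243 + 40*e^(3*t)/3 + 1280*e^(2*t)/243 + 80*e^(t)/243

E[X^4] = M′′′′(0) = 865/27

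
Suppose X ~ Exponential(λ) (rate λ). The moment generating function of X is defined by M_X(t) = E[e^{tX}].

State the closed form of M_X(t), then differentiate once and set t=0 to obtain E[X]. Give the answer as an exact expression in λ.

M_X(t) = λ/(λ - t)
dM/dt = λ/(λ^2 - 2*λ*t + t^2)

E[X] = dM/dt |_{t=0} = 1/λ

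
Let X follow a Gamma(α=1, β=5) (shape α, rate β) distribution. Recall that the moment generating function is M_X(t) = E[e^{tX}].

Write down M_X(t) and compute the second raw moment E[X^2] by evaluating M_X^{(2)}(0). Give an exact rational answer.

M_X(t) = 5/(5 - t)
M′(t) = 5/(t^2 - 10*t + 25)
M′′(t) = -10/(t^3 - 15*t^2 + 75*t - 125)

E[X^2] = M′′(0) = 2/25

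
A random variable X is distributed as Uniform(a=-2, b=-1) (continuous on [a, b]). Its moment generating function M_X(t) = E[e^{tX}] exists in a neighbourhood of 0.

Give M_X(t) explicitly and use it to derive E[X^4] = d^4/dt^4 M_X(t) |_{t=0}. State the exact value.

E[X^4] = M^(4)(0) = 31/5

M_X(t) = (e^(-t) - e^(-2*t))/t
M^(4)(t) = (t^4*e^(t) - 16*t^4 + 4*t^3*e^(t) - 32*t^3 + 12*t^2*e^(t) - 48*t^2 + 24*t*e^(t) - 48*t + 24*e^(t) - 24)*e^(-2*t)/t^5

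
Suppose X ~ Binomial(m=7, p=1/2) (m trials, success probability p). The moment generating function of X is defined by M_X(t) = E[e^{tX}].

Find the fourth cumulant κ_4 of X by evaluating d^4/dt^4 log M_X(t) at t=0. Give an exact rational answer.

M_X(t) = (e^(t)/2 + 1/2)^7
K_X(t) = log M_X(t) = 7*log(e^(t)/2 + 1/2)
D^4[K](t) = (7*e^(3*t) - 28*e^(2*t) + 7*e^(t))/(e^(4*t) + 4*e^(3*t) + 6*e^(2*t) + 4*e^(t) + 1)

κ_4 = D^4[K](0) = -7/8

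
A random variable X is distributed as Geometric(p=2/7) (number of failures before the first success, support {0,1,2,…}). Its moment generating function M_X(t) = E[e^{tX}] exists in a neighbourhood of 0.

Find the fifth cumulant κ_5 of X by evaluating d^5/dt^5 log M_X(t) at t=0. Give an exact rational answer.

M_X(t) = 2/(7*(1 - 5*e^(t)/7))
K_X(t) = log M_X(t) = -log(1 - 5*e^(t)/7) - log(7) + log(2)
dK/dt = -5*e^(t)/(5*e^(t) - 7)
d^2K/dt^2 = 35*e^(t)/(25*e^(2*t) - 70*e^(t) + 49)
d^3K/dt^3 = (-175*e^(2*t) - 245*e^(t))/(125*e^(3*t) - 525*e^(2*t) + 735*e^(t) - 343)
d^4K/dt^4 = (875*e^(3*t) + 4900*e^(2*t) + 1715*e^(t))/(625*e^(4*t) - 3500*e^(3*t) + 7350*e^(2*t) - 6860*e^(t) + 2401)
d^5K/dt^5 = (-4375*e^(4*t) - 67375*e^(3*t) - 94325*e^(2*t) - 12005*e^(t))/(3125*e^(5*t) - 21875*e^(4*t) + 61250*e^(3*t) - 85750*e^(2*t) + 60025*e^(t) - 16807)

κ_5 = d^5K/dt^5 |_{t=0} = 5565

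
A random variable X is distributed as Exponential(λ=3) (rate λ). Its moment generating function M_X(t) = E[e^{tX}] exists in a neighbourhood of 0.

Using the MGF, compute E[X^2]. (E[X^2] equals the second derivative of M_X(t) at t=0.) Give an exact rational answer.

E[X^2] = D^2[M](0) = 2/9

M_X(t) = 3/(3 - t)
D^2[M](t) = -6/(t^3 - 9*t^2 + 27*t - 27)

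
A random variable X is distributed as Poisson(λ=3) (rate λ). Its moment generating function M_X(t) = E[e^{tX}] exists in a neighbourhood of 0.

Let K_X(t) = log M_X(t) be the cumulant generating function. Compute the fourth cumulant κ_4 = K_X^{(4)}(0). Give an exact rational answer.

κ_4 = K′′′′(0) = 3

M_X(t) = e^(3*e^(t) - 3)
K_X(t) = log M_X(t) = 3*e^(t) - 3
K′(t) = 3*e^(t)
K′′(t) = 3*e^(t)
K′′′(t) = 3*e^(t)
K′′′′(t) = 3*e^(t)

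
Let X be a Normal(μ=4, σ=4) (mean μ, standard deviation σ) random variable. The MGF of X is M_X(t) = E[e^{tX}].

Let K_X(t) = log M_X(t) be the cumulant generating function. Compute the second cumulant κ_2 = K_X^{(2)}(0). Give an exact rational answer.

κ_2 = K′′(0) = 16

M_X(t) = e^(8*t^2 + 4*t)
K_X(t) = log M_X(t) = 8*t^2 + 4*t
K′(t) = 16*t + 4
K′′(t) = 16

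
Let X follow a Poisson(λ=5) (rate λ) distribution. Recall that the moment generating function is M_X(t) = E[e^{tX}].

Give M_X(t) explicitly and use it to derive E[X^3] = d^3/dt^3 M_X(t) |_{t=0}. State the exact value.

M_X(t) = e^(5*e^(t) - 5)
M′(t) = 5*e^(-5)*e^(t)*e^(5*e^(t))
M′′(t) = (25*e^(2*t)*e^(5*e^(t)) + 5*e^(t)*e^(5*e^(t)))*e^(-5)
M′′′(t) = (125*e^(3*t)*e^(5*e^(t)) + 75*e^(2*t)*e^(5*e^(t)) + 5*e^(t)*e^(5*e^(t)))*e^(-5)

E[X^3] = M′′′(0) = 205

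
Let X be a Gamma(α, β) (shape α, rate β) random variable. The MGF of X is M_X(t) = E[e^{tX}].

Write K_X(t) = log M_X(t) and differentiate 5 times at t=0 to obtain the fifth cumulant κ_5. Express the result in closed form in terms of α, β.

κ_5 = K^(5)(0) = 24*α/β^5

M_X(t) = (β/(β - t))^α
K_X(t) = log M_X(t) = α*(log(β) - log(β - t))
K^(5)(t) = -24*α/(-β^5 + 5*β^4*t - 10*β^3*t^2 + 10*β^2*t^3 - 5*β*t^4 + t^5)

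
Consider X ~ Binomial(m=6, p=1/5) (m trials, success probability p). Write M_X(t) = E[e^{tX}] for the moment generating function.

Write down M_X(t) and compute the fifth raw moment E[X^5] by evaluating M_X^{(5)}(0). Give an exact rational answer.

E[X^5] = d^5M/dt^5 |_{t=0} = 30744/625

M_X(t) = (e^(t)/5 + 4/5)^6
dM/dt = 6*e^(6*t)/15625 + 24*e^(5*t)/3125 + 192*e^(4*t)/3125 + 768*e^(3*t)/3125 + 1536*e^(2*t)/3125 + 6144*e^(t)/15625
d^2M/dt^2 = 36*e^(6*t)/15625 + 24*e^(5*t)/625 + 768*e^(4*t)/3125 + 2304*e^(3*t)/3125 + 3072*e^(2*t)/3125 + 6144*e^(t)/15625
d^3M/dt^3 = 216*e^(6*t)/15625 + 24*e^(5*t)/125 + 3072*e^(4*t)/3125 + 6912*e^(3*t)/3125 + 6144*e^(2*t)/3125 + 6144*e^(t)/15625
d^4M/dt^4 = 1296*e^(6*t)/15625 + 24*e^(5*t)/25 + 12288*e^(4*t)/3125 + 20736*e^(3*t)/3125 + 12288*e^(2*t)/3125 + 6144*e^(t)/15625
d^5M/dt^5 = 7776*e^(6*t)/15625 + 24*e^(5*t)/5 + 49152*e^(4*t)/3125 + 62208*e^(3*t)/3125 + 24576*e^(2*t)/3125 + 6144*e^(t)/15625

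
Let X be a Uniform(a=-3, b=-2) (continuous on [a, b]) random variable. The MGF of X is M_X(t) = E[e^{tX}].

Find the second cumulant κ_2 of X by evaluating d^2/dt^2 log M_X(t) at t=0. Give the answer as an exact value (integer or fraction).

κ_2 = K′′(0) = 1/12

M_X(t) = (e^(-2*t) - e^(-3*t))/t
K_X(t) = log M_X(t) = -log(t) + log(e^(-2*t) - e^(-3*t))
K′(t) = (-2*t*e^(t) + 3*t - e^(t) + 1)/(t*e^(t) - t)
K′′(t) = (-t^2*e^(t) + e^(2*t) - 2*e^(t) + 1)/(t^2*e^(2*t) - 2*t^2*e^(t) + t^2)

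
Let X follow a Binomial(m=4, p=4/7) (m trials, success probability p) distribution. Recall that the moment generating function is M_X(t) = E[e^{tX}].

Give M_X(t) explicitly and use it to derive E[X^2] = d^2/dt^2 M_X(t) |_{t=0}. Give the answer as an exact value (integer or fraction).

E[X^2] = M^(2)(0) = 304/49

M_X(t) = (4*e^(t)/7 + 3/7)^4
M^(2)(t) = 4096*e^(4*t)/2401 + 6912*e^(3*t)/2401 + 3456*e^(2*t)/2401 + 432*e^(t)/2401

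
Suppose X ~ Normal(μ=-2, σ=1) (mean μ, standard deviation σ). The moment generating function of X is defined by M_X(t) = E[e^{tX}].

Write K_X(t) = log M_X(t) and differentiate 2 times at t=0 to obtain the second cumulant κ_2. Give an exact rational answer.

M_X(t) = e^(t^2/2 - 2*t)
K_X(t) = log M_X(t) = t^2/2 - 2*t
dK/dt = t - 2
d^2K/dt^2 = 1

κ_2 = d^2K/dt^2 |_{t=0} = 1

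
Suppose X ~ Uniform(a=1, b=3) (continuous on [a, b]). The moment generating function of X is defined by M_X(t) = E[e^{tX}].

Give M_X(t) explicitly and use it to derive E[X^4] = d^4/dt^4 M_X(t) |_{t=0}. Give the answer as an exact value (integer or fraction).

M_X(t) = (e^(3*t) - e^(t))/(2*t)
D^4[M](t) = (81*t^4*e^(3*t) - t^4*e^(t) - 108*t^3*e^(3*t) + 4*t^3*e^(t) + 108*t^2*e^(3*t) - 12*t^2*e^(t) - 72*t*e^(3*t) + 24*t*e^(t) + 24*e^(3*t) - 24*e^(t))/(2*t^5)

E[X^4] = D^4[M](0) = 121/5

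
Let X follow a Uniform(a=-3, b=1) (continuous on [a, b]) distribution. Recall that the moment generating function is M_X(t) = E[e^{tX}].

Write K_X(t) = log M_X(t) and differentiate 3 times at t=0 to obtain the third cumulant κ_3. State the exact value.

κ_3 = K^(3)(0) = 0

M_X(t) = (e^(t) - e^(-3*t))/(4*t)
K_X(t) = log M_X(t) = -log(t) + log(e^(t) - e^(-3*t)) - 2*log(2)
K^(3)(t) = (64*t^3*e^(8*t) + 64*t^3*e^(4*t) - 2*e^(12*t) + 6*e^(8*t) - 6*e^(4*t) + 2)/(t^3*e^(12*t) - 3*t^3*e^(8*t) + 3*t^3*e^(4*t) - t^3)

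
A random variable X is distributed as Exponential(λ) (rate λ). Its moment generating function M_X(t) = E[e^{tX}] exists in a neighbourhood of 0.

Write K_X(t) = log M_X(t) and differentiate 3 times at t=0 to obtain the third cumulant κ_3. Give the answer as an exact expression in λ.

κ_3 = D^3[K](0) = 2/λ^3

M_X(t) = λ/(λ - t)
K_X(t) = log M_X(t) = log(λ) - log(λ - t)
D^3[K](t) = -2/(-λ^3 + 3*λ^2*t - 3*λ*t^2 + t^3)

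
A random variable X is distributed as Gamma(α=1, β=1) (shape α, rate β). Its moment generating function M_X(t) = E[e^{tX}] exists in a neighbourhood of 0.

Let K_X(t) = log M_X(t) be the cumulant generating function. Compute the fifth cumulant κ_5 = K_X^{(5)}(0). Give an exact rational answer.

M_X(t) = 1/(1 - t)
K_X(t) = log M_X(t) = -log(1 - t)
K^(5)(t) = -24/(t^5 - 5*t^4 + 10*t^3 - 10*t^2 + 5*t - 1)

κ_5 = K^(5)(0) = 24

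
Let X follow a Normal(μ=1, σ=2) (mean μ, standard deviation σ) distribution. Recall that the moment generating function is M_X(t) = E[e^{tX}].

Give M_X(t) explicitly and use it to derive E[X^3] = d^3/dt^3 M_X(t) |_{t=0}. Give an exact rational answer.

E[X^3] = M′′′(0) = 13

M_X(t) = e^(2*t^2 + t)
M′(t) = 4*t*e^(t)*e^(2*t^2) + e^(t)*e^(2*t^2)
M′′(t) = 16*t^2*e^(t)*e^(2*t^2) + 8*t*e^(t)*e^(2*t^2) + 5*e^(t)*e^(2*t^2)
M′′′(t) = 64*t^3*e^(t)*e^(2*t^2) + 48*t^2*e^(t)*e^(2*t^2) + 60*t*e^(t)*e^(2*t^2) + 13*e^(t)*e^(2*t^2)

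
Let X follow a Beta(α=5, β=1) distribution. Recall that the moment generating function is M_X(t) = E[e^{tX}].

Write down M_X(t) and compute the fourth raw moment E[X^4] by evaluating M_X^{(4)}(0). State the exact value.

M_X(t) = ₁F₁(5; 6; t)
M′(t) = 5*₁F₁(6; 7; t)/6
M′′(t) = 5*₁F₁(7; 8; t)/7
M′′′(t) = 5*₁F₁(8; 9; t)/8
M′′′′(t) = 5*₁F₁(9; 10; t)/9

E[X^4] = M′′′′(0) = 5/9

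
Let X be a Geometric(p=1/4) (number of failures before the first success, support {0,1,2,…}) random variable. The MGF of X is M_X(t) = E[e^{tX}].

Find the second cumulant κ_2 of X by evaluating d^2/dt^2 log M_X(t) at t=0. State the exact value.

M_X(t) = 1/(4*(1 - 3*e^(t)/4))
K_X(t) = log M_X(t) = -log(1 - 3*e^(t)/4) - 2*log(2)
dK/dt = -3*e^(t)/(3*e^(t) - 4)
d^2K/dt^2 = 12*e^(t)/(9*e^(2*t) - 24*e^(t) + 16)

κ_2 = d^2K/dt^2 |_{t=0} = 12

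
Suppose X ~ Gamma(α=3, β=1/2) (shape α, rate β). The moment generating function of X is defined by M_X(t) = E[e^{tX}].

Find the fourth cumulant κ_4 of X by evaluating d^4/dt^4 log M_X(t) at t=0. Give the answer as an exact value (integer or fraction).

M_X(t) = 1/(8*(1/2 - t)^3)
K_X(t) = log M_X(t) = -3*log(1/2 - t) - 3*log(2)
K^(4)(t) = 288/(16*t^4 - 32*t^3 + 24*t^2 - 8*t + 1)

κ_4 = K^(4)(0) = 288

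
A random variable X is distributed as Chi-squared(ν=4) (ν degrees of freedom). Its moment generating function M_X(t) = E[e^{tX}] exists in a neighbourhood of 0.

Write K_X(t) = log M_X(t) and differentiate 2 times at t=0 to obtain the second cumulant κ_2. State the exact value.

M_X(t) = (1 - 2*t)^(-2)
K_X(t) = log M_X(t) = -2*log(1 - 2*t)
dK/dt = -4/(2*t - 1)
d^2K/dt^2 = 8/(4*t^2 - 4*t + 1)

κ_2 = d^2K/dt^2 |_{t=0} = 8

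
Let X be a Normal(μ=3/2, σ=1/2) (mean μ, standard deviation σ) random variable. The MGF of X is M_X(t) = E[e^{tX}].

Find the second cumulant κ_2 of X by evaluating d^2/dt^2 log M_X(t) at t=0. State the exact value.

M_X(t) = e^(t^2/8 + 3*t/2)
K_X(t) = log M_X(t) = t^2/8 + 3*t/2
K^(2)(t) = 1/4

κ_2 = K^(2)(0) = 1/4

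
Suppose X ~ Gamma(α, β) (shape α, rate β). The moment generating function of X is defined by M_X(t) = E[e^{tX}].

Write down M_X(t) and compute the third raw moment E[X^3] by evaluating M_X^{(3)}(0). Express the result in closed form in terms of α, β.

M_X(t) = (β/(β - t))^α
M′(t) = -α*β^α*(1/(β - t))^α/(-β + t)
M′′(t) = (α^2*β^α*(1/(β - t))^α + α*β^α*(1/(β - t))^α)/(β^2 - 2*β*t + t^2)
M′′′(t) = (-α^3*β^α*(1/(β - t))^α - 3*α^2*β^α*(1/(β - t))^α - 2*α*β^α*(1/(β - t))^α)/(-β^3 + 3*β^2*t - 3*β*t^2 + t^3)

E[X^3] = M′′′(0) = α*(α^2 + 3*α + 2)/β^3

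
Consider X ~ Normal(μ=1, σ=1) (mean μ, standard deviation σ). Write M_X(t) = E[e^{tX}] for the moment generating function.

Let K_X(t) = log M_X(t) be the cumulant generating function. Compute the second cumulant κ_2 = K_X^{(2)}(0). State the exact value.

κ_2 = K′′(0) = 1

M_X(t) = e^(t^2/2 + t)
K_X(t) = log M_X(t) = t^2/2 + t
K′(t) = t + 1
K′′(t) = 1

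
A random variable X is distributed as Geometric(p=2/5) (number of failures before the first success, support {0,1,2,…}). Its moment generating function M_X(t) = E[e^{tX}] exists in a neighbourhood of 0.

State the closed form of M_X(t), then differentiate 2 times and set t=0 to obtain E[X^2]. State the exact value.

E[X^2] = D^2[M](0) = 6

M_X(t) = 2/(5*(1 - 3*e^(t)/5))
D^2[M](t) = (-18*e^(2*t) - 30*e^(t))/(27*e^(3*t) - 135*e^(2*t) + 225*e^(t) - 125)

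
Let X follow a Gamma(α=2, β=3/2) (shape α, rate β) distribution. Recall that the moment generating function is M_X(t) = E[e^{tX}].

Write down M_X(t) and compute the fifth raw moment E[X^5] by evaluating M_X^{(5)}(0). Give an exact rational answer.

E[X^5] = d^5M/dt^5 |_{t=0} = 2560/27

M_X(t) = 9/(4*(3/2 - t)^2)
dM/dt = -36/(8*t^3 - 36*t^2 + 54*t - 27)
d^2M/dt^2 = 216/(16*t^4 - 96*t^3 + 216*t^2 - 216*t + 81)
d^3M/dt^3 = -1728/(32*t^5 - 240*t^4 + 720*t^3 - 1080*t^2 + 810*t - 243)
d^4M/dt^4 = 17280/(64*t^6 - 576*t^5 + 2160*t^4 - 4320*t^3 + 4860*t^2 - 2916*t + 729)
d^5M/dt^5 = -207360/(128*t^7 - 1344*t^6 + 6048*t^5 - 15120*t^4 + 22680*t^3 - 20412*t^2 + 10206*t - 2187)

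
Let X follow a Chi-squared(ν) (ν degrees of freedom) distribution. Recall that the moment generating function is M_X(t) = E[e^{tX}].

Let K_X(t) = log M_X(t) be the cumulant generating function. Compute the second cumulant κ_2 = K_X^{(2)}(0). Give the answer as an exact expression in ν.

κ_2 = K^(2)(0) = 2*ν

M_X(t) = (1 - 2*t)^(-ν/2)
K_X(t) = log M_X(t) = -ν*log(1 - 2*t)/2
K^(2)(t) = 2*ν/(4*t^2 - 4*t + 1)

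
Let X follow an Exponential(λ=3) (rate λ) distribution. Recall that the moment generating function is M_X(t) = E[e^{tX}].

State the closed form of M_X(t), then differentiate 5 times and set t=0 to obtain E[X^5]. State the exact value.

E[X^5] = M^(5)(0) = 40/81

M_X(t) = 3/(3 - t)
M^(5)(t) = 360/(t^6 - 18*t^5 + 135*t^4 - 540*t^3 + 1215*t^2 - 1458*t + 729)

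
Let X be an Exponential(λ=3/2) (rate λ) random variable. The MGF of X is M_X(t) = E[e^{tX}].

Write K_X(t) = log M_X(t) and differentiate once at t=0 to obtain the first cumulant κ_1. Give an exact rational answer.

κ_1 = dK/dt |_{t=0} = 2/3

M_X(t) = 3/(2*(3/2 - t))
K_X(t) = log M_X(t) = -log(3/2 - t) - log(2) + log(3)
dK/dt = -2/(2*t - 3)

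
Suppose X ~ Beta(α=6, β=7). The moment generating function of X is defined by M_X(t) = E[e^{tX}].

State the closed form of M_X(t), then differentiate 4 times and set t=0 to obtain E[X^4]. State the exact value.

E[X^4] = D^4[M](0) = 9/130

M_X(t) = ₁F₁(6; 13; t)
D^4[M](t) = 9*₁F₁(10; 17; t)/130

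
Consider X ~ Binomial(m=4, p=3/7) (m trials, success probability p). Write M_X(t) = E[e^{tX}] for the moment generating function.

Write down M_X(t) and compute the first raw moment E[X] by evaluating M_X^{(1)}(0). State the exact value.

M_X(t) = (3*e^(t)/7 + 4/7)^4
dM/dt = 324*e^(4*t)/2401 + 1296*e^(3*t)/2401 + 1728*e^(2*t)/2401 + 768*e^(t)/2401

E[X] = dM/dt |_{t=0} = 12/7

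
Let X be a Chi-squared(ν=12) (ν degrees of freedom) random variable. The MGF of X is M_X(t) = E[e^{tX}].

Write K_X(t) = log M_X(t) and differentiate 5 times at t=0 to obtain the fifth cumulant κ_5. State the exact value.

κ_5 = K^(5)(0) = 4608

M_X(t) = (1 - 2*t)^(-6)
K_X(t) = log M_X(t) = -6*log(1 - 2*t)
K^(5)(t) = -4608/(32*t^5 - 80*t^4 + 80*t^3 - 40*t^2 + 10*t - 1)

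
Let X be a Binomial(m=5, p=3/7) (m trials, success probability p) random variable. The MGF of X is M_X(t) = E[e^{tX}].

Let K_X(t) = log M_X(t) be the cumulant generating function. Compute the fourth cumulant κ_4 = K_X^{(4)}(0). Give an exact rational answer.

M_X(t) = (3*e^(t)/7 + 4/7)^5
K_X(t) = log M_X(t) = 5*log(3*e^(t)/7 + 4/7)
K′(t) = 15*e^(t)/(3*e^(t) + 4)
K′′(t) = 60*e^(t)/(9*e^(2*t) + 24*e^(t) + 16)
K′′′(t) = (-180*e^(2*t) + 240*e^(t))/(27*e^(3*t) + 108*e^(2*t) + 144*e^(t) + 64)
K′′′′(t) = (540*e^(3*t) - 2880*e^(2*t) + 960*e^(t))/(81*e^(4*t) + 432*e^(3*t) + 864*e^(2*t) + 768*e^(t) + 256)

κ_4 = K′′′′(0) = -1380/2401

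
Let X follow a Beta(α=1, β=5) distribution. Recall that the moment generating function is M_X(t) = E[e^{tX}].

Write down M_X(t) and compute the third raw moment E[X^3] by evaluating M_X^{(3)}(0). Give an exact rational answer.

M_X(t) = ₁F₁(1; 6; t)
dM/dt = ₁F₁(2; 7; t)/6
d^2M/dt^2 = ₁F₁(3; 8; t)/21
d^3M/dt^3 = ₁F₁(4; 9; t)/56

E[X^3] = d^3M/dt^3 |_{t=0} = 1/56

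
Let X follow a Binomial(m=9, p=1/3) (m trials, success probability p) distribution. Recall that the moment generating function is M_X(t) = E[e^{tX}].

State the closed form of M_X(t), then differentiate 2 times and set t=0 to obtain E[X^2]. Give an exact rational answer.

E[X^2] = d^2M/dt^2 |_{t=0} = 11

M_X(t) = (e^(t)/3 + 2/3)^9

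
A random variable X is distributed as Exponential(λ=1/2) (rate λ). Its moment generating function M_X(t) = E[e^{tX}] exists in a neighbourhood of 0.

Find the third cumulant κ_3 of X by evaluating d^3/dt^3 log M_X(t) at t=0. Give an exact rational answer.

κ_3 = d^3K/dt^3 |_{t=0} = 16

M_X(t) = 1/(2*(1/2 - t))
K_X(t) = log M_X(t) = -log(1/2 - t) - log(2)
dK/dt = -2/(2*t - 1)
d^2K/dt^2 = 4/(4*t^2 - 4*t + 1)
d^3K/dt^3 = -16/(8*t^3 - 12*t^2 + 6*t - 1)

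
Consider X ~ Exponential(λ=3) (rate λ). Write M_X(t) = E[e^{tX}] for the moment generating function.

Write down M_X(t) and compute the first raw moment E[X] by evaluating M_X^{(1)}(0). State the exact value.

M_X(t) = 3/(3 - t)
D[M](t) = 3/(t^2 - 6*t + 9)

E[X] = D[M](0) = 1/3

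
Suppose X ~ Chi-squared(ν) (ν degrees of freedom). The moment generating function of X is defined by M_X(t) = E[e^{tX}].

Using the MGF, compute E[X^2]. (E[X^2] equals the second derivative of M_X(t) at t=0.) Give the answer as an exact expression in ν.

E[X^2] = M′′(0) = ν*(ν + 2)

M_X(t) = (1 - 2*t)^(-ν/2)
M′(t) = -ν/(2*t*(1 - 2*t)^(ν/2) - (1 - 2*t)^(ν/2))
M′′(t) = (ν^2 + 2*ν)/(4*t^2*(1 - 2*t)^(ν/2) - 4*t*(1 - 2*t)^(ν/2) + (1 - 2*t)^(ν/2))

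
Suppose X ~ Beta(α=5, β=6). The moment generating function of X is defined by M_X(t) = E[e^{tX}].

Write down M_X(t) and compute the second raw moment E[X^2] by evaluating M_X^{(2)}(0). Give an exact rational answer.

E[X^2] = d^2M/dt^2 |_{t=0} = 5/22

M_X(t) = ₁F₁(5; 11; t)
dM/dt = 5*₁F₁(6; 12; t)/11
d^2M/dt^2 = 5*₁F₁(7; 13; t)/22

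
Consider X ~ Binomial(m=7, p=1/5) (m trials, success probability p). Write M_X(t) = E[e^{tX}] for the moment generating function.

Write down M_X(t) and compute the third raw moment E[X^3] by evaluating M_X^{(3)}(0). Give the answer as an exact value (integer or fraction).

E[X^3] = d^3M/dt^3 |_{t=0} = 203/25

M_X(t) = (e^(t)/5 + 4/5)^7
dM/dt = 7*e^(7*t)/78125 + 168*e^(6*t)/78125 + 336*e^(5*t)/15625 + 1792*e^(4*t)/15625 + 5376*e^(3*t)/15625 + 43008*e^(2*t)/78125 + 28672*e^(t)/78125
d^2M/dt^2 = 49*e^(7*t)/78125 + 1008*e^(6*t)/78125 + 336*e^(5*t)/3125 + 7168*e^(4*t)/15625 + 16128*e^(3*t)/15625 + 86016*e^(2*t)/78125 + 28672*e^(t)/78125
d^3M/dt^3 = 343*e^(7*t)/78125 + 6048*e^(6*t)/78125 + 336*e^(5*t)/625 + 28672*e^(4*t)/15625 + 48384*e^(3*t)/15625 + 172032*e^(2*t)/78125 + 28672*e^(t)/78125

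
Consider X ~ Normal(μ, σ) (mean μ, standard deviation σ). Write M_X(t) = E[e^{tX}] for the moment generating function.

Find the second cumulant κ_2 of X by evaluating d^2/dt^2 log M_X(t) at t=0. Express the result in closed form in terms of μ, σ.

M_X(t) = e^(μ*t + σ^2*t^2/2)
K_X(t) = log M_X(t) = μ*t + σ^2*t^2/2
D^2[K](t) = σ^2

κ_2 = D^2[K](0) = σ^2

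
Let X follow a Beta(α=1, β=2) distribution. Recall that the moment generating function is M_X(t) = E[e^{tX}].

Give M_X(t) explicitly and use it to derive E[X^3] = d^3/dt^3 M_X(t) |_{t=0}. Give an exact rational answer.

M_X(t) = ₁F₁(1; 3; t)
dM/dt = ₁F₁(2; 4; t)/3
d^2M/dt^2 = ₁F₁(3; 5; t)/6
d^3M/dt^3 = ₁F₁(4; 6; t)/10

E[X^3] = d^3M/dt^3 |_{t=0} = 1/10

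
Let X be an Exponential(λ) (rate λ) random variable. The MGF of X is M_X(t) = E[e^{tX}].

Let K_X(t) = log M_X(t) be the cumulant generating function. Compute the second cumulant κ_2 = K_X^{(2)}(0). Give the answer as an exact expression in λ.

M_X(t) = λ/(λ - t)
K_X(t) = log M_X(t) = log(λ) - log(λ - t)
K^(2)(t) = 1/(λ^2 - 2*λ*t + t^2)

κ_2 = K^(2)(0) = λ^(-2)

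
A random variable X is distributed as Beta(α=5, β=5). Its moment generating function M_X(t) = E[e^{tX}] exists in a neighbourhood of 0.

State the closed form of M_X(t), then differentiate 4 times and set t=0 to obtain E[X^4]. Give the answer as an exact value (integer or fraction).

M_X(t) = ₁F₁(5; 10; t)
M′(t) = ₁F₁(6; 11; t)/2
M′′(t) = 3*₁F₁(7; 12; t)/11
M′′′(t) = 7*₁F₁(8; 13; t)/44
M′′′′(t) = 14*₁F₁(9; 14; t)/143

E[X^4] = M′′′′(0) = 14/143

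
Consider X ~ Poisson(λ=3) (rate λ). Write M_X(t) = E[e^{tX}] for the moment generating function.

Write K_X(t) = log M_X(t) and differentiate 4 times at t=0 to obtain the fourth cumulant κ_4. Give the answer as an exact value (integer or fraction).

κ_4 = D^4[K](0) = 3

M_X(t) = e^(3*e^(t) - 3)
K_X(t) = log M_X(t) = 3*e^(t) - 3
D^4[K](t) = 3*e^(t)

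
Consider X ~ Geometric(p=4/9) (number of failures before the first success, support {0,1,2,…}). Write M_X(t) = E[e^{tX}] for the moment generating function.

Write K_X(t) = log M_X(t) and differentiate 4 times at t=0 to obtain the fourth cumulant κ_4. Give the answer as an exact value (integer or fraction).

κ_4 = D^4[K](0) = 6435/128

M_X(t) = 4/(9*(1 - 5*e^(t)/9))
K_X(t) = log M_X(t) = -log(1 - 5*e^(t)/9) - 2*log(3) + 2*log(2)
D^4[K](t) = (1125*e^(3*t) + 8100*e^(2*t) + 3645*e^(t))/(625*e^(4*t) - 4500*e^(3*t) + 12150*e^(2*t) - 14580*e^(t) + 6561)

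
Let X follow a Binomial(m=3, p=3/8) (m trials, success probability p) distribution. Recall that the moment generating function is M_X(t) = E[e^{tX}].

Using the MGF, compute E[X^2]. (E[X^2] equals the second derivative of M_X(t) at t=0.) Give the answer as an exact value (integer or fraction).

E[X^2] = M′′(0) = 63/32

M_X(t) = (3*e^(t)/8 + 5/8)^3
M′(t) = 81*e^(3*t)/512 + 135*e^(2*t)/256 + 225*e^(t)/512
M′′(t) = 243*e^(3*t)/512 + 135*e^(2*t)/128 + 225*e^(t)/512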